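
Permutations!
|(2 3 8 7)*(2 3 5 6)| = |(2 5 6)(3 8 7)| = 3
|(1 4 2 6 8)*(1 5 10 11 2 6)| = 8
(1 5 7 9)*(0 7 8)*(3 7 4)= (0 4 3 7 9 1 5 8)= [4, 5, 2, 7, 3, 8, 6, 9, 0, 1]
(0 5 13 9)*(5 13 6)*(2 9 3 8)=(0 13 3 8 2 9)(5 6)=[13, 1, 9, 8, 4, 6, 5, 7, 2, 0, 10, 11, 12, 3]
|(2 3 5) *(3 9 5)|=|(2 9 5)|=3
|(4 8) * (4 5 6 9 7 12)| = 7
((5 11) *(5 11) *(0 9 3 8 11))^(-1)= (0 11 8 3 9)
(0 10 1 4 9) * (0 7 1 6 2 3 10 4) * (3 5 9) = (0 4 3 10 6 2 5 9 7 1) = [4, 0, 5, 10, 3, 9, 2, 1, 8, 7, 6]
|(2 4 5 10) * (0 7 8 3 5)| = |(0 7 8 3 5 10 2 4)| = 8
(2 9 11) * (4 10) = [0, 1, 9, 3, 10, 5, 6, 7, 8, 11, 4, 2] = (2 9 11)(4 10)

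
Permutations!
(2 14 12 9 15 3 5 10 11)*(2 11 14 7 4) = (2 7 4)(3 5 10 14 12 9 15) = [0, 1, 7, 5, 2, 10, 6, 4, 8, 15, 14, 11, 9, 13, 12, 3]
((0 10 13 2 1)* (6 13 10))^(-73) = (0 13 1 6 2)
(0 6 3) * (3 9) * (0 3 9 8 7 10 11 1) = [6, 0, 2, 3, 4, 5, 8, 10, 7, 9, 11, 1] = (0 6 8 7 10 11 1)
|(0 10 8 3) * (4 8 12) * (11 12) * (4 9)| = 8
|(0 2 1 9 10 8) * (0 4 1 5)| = 15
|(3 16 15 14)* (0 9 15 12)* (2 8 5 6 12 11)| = |(0 9 15 14 3 16 11 2 8 5 6 12)| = 12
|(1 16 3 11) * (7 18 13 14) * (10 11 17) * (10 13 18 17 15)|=12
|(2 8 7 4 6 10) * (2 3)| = |(2 8 7 4 6 10 3)| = 7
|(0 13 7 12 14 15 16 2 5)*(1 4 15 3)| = |(0 13 7 12 14 3 1 4 15 16 2 5)| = 12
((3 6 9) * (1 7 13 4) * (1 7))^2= (3 9 6)(4 13 7)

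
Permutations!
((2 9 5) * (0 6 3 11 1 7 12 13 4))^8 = (0 4 13 12 7 1 11 3 6)(2 5 9)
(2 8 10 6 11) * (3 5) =[0, 1, 8, 5, 4, 3, 11, 7, 10, 9, 6, 2] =(2 8 10 6 11)(3 5)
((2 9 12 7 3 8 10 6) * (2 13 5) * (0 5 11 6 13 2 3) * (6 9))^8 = ((0 5 3 8 10 13 11 9 12 7)(2 6))^8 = (0 12 11 10 3)(5 7 9 13 8)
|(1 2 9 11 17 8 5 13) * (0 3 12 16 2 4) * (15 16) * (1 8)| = |(0 3 12 15 16 2 9 11 17 1 4)(5 13 8)| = 33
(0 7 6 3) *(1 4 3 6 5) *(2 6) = [7, 4, 6, 0, 3, 1, 2, 5] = (0 7 5 1 4 3)(2 6)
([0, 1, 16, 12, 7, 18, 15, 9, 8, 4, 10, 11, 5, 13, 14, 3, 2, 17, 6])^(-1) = (2 16)(3 15 6 18 5 12)(4 9 7)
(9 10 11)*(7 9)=(7 9 10 11)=[0, 1, 2, 3, 4, 5, 6, 9, 8, 10, 11, 7]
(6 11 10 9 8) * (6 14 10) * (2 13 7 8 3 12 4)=(2 13 7 8 14 10 9 3 12 4)(6 11)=[0, 1, 13, 12, 2, 5, 11, 8, 14, 3, 9, 6, 4, 7, 10]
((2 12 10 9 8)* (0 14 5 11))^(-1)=((0 14 5 11)(2 12 10 9 8))^(-1)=(0 11 5 14)(2 8 9 10 12)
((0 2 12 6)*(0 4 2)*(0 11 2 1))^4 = (0 6 11 4 2 1 12)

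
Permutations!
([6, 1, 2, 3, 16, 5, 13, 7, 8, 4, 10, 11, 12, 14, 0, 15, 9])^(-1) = (0 14 13 6)(4 9 16)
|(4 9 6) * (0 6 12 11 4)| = |(0 6)(4 9 12 11)| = 4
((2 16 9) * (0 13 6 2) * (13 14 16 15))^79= ((0 14 16 9)(2 15 13 6))^79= (0 9 16 14)(2 6 13 15)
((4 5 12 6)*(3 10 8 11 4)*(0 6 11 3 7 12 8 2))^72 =(0 5 6 8 7 3 12 10 11 2 4)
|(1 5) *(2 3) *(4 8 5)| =4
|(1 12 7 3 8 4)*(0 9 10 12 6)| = 10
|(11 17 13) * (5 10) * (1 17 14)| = |(1 17 13 11 14)(5 10)| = 10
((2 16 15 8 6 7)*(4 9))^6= (16)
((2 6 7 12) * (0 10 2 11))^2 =((0 10 2 6 7 12 11))^2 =(0 2 7 11 10 6 12)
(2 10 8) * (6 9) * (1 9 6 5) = (1 9 5)(2 10 8) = [0, 9, 10, 3, 4, 1, 6, 7, 2, 5, 8]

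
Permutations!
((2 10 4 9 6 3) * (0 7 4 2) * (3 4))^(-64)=((0 7 3)(2 10)(4 9 6))^(-64)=(10)(0 3 7)(4 6 9)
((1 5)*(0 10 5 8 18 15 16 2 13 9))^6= (0 15 10 16 5 2 1 13 8 9 18)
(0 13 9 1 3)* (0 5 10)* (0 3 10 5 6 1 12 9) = [13, 10, 2, 6, 4, 5, 1, 7, 8, 12, 3, 11, 9, 0] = (0 13)(1 10 3 6)(9 12)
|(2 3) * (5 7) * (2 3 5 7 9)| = 3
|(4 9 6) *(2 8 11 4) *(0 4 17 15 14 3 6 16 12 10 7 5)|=8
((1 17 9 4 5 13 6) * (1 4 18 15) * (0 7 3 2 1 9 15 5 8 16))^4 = ((0 7 3 2 1 17 15 9 18 5 13 6 4 8 16))^4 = (0 1 18 4 7 17 5 8 3 15 13 16 2 9 6)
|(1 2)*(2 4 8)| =|(1 4 8 2)| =4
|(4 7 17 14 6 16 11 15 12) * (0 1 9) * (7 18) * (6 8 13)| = |(0 1 9)(4 18 7 17 14 8 13 6 16 11 15 12)| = 12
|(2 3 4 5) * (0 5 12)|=|(0 5 2 3 4 12)|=6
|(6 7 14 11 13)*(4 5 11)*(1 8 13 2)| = |(1 8 13 6 7 14 4 5 11 2)| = 10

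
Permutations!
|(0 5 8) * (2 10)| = 6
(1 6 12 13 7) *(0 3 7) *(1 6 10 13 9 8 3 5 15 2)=(0 5 15 2 1 10 13)(3 7 6 12 9 8)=[5, 10, 1, 7, 4, 15, 12, 6, 3, 8, 13, 11, 9, 0, 14, 2]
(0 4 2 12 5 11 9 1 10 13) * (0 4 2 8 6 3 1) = (0 2 12 5 11 9)(1 10 13 4 8 6 3) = [2, 10, 12, 1, 8, 11, 3, 7, 6, 0, 13, 9, 5, 4]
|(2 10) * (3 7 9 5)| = 4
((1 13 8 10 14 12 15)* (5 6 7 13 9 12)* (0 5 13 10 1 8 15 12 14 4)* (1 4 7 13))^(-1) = (0 4 8 15 13 6 5)(1 14 9)(7 10)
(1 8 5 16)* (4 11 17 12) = [0, 8, 2, 3, 11, 16, 6, 7, 5, 9, 10, 17, 4, 13, 14, 15, 1, 12] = (1 8 5 16)(4 11 17 12)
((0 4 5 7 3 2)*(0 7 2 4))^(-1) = ((2 7 3 4 5))^(-1) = (2 5 4 3 7)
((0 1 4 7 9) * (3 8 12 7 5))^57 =(0 5 12)(1 3 7)(4 8 9)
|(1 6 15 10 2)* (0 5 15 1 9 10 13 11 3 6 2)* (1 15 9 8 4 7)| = |(0 5 9 10)(1 2 8 4 7)(3 6 15 13 11)| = 20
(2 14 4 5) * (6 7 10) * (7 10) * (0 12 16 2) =(0 12 16 2 14 4 5)(6 10) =[12, 1, 14, 3, 5, 0, 10, 7, 8, 9, 6, 11, 16, 13, 4, 15, 2]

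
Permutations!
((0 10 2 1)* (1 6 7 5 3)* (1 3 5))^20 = ((0 10 2 6 7 1))^20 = (0 2 7)(1 10 6)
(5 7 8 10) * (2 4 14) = (2 4 14)(5 7 8 10) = [0, 1, 4, 3, 14, 7, 6, 8, 10, 9, 5, 11, 12, 13, 2]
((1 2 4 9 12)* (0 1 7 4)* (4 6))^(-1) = ((0 1 2)(4 9 12 7 6))^(-1) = (0 2 1)(4 6 7 12 9)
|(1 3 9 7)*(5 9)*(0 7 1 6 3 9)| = 10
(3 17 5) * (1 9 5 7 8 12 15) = (1 9 5 3 17 7 8 12 15) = [0, 9, 2, 17, 4, 3, 6, 8, 12, 5, 10, 11, 15, 13, 14, 1, 16, 7]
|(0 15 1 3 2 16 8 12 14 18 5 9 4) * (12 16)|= |(0 15 1 3 2 12 14 18 5 9 4)(8 16)|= 22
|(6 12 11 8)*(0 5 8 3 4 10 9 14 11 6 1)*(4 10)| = 20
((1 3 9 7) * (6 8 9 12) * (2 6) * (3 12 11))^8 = ((1 12 2 6 8 9 7)(3 11))^8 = (1 12 2 6 8 9 7)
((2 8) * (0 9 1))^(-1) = (0 1 9)(2 8)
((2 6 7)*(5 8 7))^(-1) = ((2 6 5 8 7))^(-1) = (2 7 8 5 6)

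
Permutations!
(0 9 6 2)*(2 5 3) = (0 9 6 5 3 2) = [9, 1, 0, 2, 4, 3, 5, 7, 8, 6]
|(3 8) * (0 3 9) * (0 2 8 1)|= 3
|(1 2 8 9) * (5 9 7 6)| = |(1 2 8 7 6 5 9)| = 7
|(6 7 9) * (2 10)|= 6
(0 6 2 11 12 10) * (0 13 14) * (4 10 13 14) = (0 6 2 11 12 13 4 10 14) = [6, 1, 11, 3, 10, 5, 2, 7, 8, 9, 14, 12, 13, 4, 0]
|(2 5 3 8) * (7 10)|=4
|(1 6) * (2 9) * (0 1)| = |(0 1 6)(2 9)| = 6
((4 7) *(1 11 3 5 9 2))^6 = (11)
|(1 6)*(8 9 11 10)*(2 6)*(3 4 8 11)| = 12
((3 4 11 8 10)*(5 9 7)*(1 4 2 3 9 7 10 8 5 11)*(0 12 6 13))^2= ((0 12 6 13)(1 4)(2 3)(5 7 11)(9 10))^2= (0 6)(5 11 7)(12 13)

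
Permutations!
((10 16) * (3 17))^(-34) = ((3 17)(10 16))^(-34) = (17)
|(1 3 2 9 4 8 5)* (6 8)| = 8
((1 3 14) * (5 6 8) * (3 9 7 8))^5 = (1 6 7 14 5 9 3 8)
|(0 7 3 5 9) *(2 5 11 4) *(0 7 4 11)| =|(11)(0 4 2 5 9 7 3)| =7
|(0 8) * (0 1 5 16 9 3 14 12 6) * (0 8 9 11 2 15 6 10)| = 24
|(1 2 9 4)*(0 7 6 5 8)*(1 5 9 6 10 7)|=8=|(0 1 2 6 9 4 5 8)(7 10)|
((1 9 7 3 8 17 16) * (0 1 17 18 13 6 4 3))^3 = (0 7 9 1)(3 13)(4 18)(6 8)(16 17)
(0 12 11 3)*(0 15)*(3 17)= (0 12 11 17 3 15)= [12, 1, 2, 15, 4, 5, 6, 7, 8, 9, 10, 17, 11, 13, 14, 0, 16, 3]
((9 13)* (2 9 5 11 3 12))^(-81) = ((2 9 13 5 11 3 12))^(-81) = (2 5 12 13 3 9 11)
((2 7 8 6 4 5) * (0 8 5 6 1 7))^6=((0 8 1 7 5 2)(4 6))^6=(8)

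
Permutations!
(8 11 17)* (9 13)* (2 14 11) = (2 14 11 17 8)(9 13) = [0, 1, 14, 3, 4, 5, 6, 7, 2, 13, 10, 17, 12, 9, 11, 15, 16, 8]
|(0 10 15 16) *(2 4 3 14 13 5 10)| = 10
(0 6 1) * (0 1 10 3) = (0 6 10 3) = [6, 1, 2, 0, 4, 5, 10, 7, 8, 9, 3]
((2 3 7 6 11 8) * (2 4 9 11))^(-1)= (2 6 7 3)(4 8 11 9)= ((2 3 7 6)(4 9 11 8))^(-1)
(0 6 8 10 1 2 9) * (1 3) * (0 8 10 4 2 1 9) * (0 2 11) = (0 6 10 3 9 8 4 11) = [6, 1, 2, 9, 11, 5, 10, 7, 4, 8, 3, 0]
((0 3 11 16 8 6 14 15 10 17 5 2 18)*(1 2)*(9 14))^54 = (0 10 16 1 9)(2 14 3 17 8)(5 6 18 15 11)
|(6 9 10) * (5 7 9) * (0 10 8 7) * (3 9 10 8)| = |(0 8 7 10 6 5)(3 9)| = 6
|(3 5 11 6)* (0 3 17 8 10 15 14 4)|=|(0 3 5 11 6 17 8 10 15 14 4)|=11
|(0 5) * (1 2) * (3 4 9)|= 6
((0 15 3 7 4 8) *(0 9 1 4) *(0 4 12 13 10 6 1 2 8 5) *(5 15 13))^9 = ((0 13 10 6 1 12 5)(2 8 9)(3 7 4 15))^9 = (0 10 1 5 13 6 12)(3 7 4 15)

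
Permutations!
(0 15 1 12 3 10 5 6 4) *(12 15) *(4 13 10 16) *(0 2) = (0 12 3 16 4 2)(1 15)(5 6 13 10) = [12, 15, 0, 16, 2, 6, 13, 7, 8, 9, 5, 11, 3, 10, 14, 1, 4]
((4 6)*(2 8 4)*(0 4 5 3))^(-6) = (0 4 6 2 8 5 3)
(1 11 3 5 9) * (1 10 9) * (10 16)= (1 11 3 5)(9 16 10)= [0, 11, 2, 5, 4, 1, 6, 7, 8, 16, 9, 3, 12, 13, 14, 15, 10]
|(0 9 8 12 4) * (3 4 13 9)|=|(0 3 4)(8 12 13 9)|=12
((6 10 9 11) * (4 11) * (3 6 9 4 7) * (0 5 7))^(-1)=((0 5 7 3 6 10 4 11 9))^(-1)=(0 9 11 4 10 6 3 7 5)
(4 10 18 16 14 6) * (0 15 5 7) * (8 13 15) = [8, 1, 2, 3, 10, 7, 4, 0, 13, 9, 18, 11, 12, 15, 6, 5, 14, 17, 16] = (0 8 13 15 5 7)(4 10 18 16 14 6)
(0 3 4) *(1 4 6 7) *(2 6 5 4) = (0 3 5 4)(1 2 6 7) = [3, 2, 6, 5, 0, 4, 7, 1]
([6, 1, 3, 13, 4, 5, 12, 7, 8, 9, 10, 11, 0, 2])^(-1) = (0 12 6)(2 13 3)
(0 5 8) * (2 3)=(0 5 8)(2 3)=[5, 1, 3, 2, 4, 8, 6, 7, 0]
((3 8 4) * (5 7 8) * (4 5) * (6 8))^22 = (5 6)(7 8)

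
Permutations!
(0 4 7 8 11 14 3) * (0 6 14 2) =(0 4 7 8 11 2)(3 6 14) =[4, 1, 0, 6, 7, 5, 14, 8, 11, 9, 10, 2, 12, 13, 3]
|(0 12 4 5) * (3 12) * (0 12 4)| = 5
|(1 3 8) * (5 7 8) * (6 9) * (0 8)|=|(0 8 1 3 5 7)(6 9)|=6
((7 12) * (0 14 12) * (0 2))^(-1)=((0 14 12 7 2))^(-1)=(0 2 7 12 14)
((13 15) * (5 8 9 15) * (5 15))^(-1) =((5 8 9)(13 15))^(-1) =(5 9 8)(13 15)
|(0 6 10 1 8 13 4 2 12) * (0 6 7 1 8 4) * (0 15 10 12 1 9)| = |(0 7 9)(1 4 2)(6 12)(8 13 15 10)| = 12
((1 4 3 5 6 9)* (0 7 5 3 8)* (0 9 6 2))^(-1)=(0 2 5 7)(1 9 8 4)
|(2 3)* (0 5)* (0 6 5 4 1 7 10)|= 10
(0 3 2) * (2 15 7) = (0 3 15 7 2) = [3, 1, 0, 15, 4, 5, 6, 2, 8, 9, 10, 11, 12, 13, 14, 7]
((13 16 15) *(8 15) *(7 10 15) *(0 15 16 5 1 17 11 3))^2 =((0 15 13 5 1 17 11 3)(7 10 16 8))^2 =(0 13 1 11)(3 15 5 17)(7 16)(8 10)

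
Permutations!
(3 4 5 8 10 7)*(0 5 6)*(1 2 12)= [5, 2, 12, 4, 6, 8, 0, 3, 10, 9, 7, 11, 1]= (0 5 8 10 7 3 4 6)(1 2 12)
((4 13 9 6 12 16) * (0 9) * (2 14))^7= (16)(2 14)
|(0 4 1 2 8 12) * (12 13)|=|(0 4 1 2 8 13 12)|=7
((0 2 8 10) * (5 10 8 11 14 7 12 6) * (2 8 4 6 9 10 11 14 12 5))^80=(0 11 2)(4 9 7)(5 6 10)(8 12 14)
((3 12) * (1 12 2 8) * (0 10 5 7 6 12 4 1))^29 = ((0 10 5 7 6 12 3 2 8)(1 4))^29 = (0 5 6 3 8 10 7 12 2)(1 4)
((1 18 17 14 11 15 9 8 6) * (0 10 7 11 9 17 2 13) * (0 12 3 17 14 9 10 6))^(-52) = ((0 6 1 18 2 13 12 3 17 9 8)(7 11 15 14 10))^(-52) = (0 18 12 9 6 2 3 8 1 13 17)(7 14 11 10 15)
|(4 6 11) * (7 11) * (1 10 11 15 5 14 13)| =10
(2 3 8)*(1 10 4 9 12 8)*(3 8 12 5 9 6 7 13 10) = [0, 3, 8, 1, 6, 9, 7, 13, 2, 5, 4, 11, 12, 10] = (1 3)(2 8)(4 6 7 13 10)(5 9)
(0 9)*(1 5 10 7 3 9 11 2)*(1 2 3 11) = (0 1 5 10 7 11 3 9) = [1, 5, 2, 9, 4, 10, 6, 11, 8, 0, 7, 3]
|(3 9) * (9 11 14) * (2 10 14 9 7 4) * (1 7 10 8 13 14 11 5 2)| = |(1 7 4)(2 8 13 14 10 11 9 3 5)| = 9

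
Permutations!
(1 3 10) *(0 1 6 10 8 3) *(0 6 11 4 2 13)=[1, 6, 13, 8, 2, 5, 10, 7, 3, 9, 11, 4, 12, 0]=(0 1 6 10 11 4 2 13)(3 8)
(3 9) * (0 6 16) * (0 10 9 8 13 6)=(3 8 13 6 16 10 9)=[0, 1, 2, 8, 4, 5, 16, 7, 13, 3, 9, 11, 12, 6, 14, 15, 10]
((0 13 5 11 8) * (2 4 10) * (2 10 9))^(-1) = (0 8 11 5 13)(2 9 4)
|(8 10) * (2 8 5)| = 4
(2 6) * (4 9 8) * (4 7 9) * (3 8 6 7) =(2 7 9 6)(3 8) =[0, 1, 7, 8, 4, 5, 2, 9, 3, 6]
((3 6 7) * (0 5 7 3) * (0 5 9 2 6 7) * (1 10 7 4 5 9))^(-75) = (0 2)(1 6)(3 10)(4 7)(5 9)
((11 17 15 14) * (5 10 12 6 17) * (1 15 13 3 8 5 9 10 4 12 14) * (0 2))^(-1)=((0 2)(1 15)(3 8 5 4 12 6 17 13)(9 10 14 11))^(-1)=(0 2)(1 15)(3 13 17 6 12 4 5 8)(9 11 14 10)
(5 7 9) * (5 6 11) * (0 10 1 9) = (0 10 1 9 6 11 5 7) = [10, 9, 2, 3, 4, 7, 11, 0, 8, 6, 1, 5]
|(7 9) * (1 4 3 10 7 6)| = |(1 4 3 10 7 9 6)| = 7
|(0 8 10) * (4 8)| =4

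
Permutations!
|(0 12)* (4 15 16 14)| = |(0 12)(4 15 16 14)| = 4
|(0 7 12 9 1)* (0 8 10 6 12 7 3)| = |(0 3)(1 8 10 6 12 9)| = 6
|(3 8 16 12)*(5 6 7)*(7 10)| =4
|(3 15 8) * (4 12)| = 6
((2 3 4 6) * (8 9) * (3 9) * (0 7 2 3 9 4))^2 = (9)(0 2 6)(3 7 4)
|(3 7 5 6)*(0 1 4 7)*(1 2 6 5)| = |(0 2 6 3)(1 4 7)| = 12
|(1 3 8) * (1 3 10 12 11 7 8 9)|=|(1 10 12 11 7 8 3 9)|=8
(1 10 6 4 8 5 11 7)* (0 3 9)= (0 3 9)(1 10 6 4 8 5 11 7)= [3, 10, 2, 9, 8, 11, 4, 1, 5, 0, 6, 7]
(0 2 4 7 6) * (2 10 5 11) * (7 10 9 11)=(0 9 11 2 4 10 5 7 6)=[9, 1, 4, 3, 10, 7, 0, 6, 8, 11, 5, 2]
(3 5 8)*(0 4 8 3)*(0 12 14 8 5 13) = (0 4 5 3 13)(8 12 14) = [4, 1, 2, 13, 5, 3, 6, 7, 12, 9, 10, 11, 14, 0, 8]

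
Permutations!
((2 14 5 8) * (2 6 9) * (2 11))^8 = (2 14 5 8 6 9 11)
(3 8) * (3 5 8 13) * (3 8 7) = (3 13 8 5 7) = [0, 1, 2, 13, 4, 7, 6, 3, 5, 9, 10, 11, 12, 8]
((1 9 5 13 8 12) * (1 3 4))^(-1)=((1 9 5 13 8 12 3 4))^(-1)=(1 4 3 12 8 13 5 9)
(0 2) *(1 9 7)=(0 2)(1 9 7)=[2, 9, 0, 3, 4, 5, 6, 1, 8, 7]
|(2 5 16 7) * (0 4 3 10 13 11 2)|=10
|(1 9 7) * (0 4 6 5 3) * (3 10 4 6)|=6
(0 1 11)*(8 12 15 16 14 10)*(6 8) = [1, 11, 2, 3, 4, 5, 8, 7, 12, 9, 6, 0, 15, 13, 10, 16, 14] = (0 1 11)(6 8 12 15 16 14 10)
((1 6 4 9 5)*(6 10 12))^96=(1 9 6 10 5 4 12)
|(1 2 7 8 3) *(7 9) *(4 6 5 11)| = |(1 2 9 7 8 3)(4 6 5 11)| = 12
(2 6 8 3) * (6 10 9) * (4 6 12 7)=[0, 1, 10, 2, 6, 5, 8, 4, 3, 12, 9, 11, 7]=(2 10 9 12 7 4 6 8 3)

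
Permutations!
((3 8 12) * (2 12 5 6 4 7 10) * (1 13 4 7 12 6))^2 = ((1 13 4 12 3 8 5)(2 6 7 10))^2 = (1 4 3 5 13 12 8)(2 7)(6 10)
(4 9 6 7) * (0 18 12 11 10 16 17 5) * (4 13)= (0 18 12 11 10 16 17 5)(4 9 6 7 13)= [18, 1, 2, 3, 9, 0, 7, 13, 8, 6, 16, 10, 11, 4, 14, 15, 17, 5, 12]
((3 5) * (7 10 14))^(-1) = (3 5)(7 14 10)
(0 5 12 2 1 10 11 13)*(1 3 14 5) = (0 1 10 11 13)(2 3 14 5 12) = [1, 10, 3, 14, 4, 12, 6, 7, 8, 9, 11, 13, 2, 0, 5]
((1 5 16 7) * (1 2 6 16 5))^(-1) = ((2 6 16 7))^(-1) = (2 7 16 6)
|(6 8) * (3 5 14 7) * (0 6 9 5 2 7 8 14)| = 6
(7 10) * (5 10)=(5 10 7)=[0, 1, 2, 3, 4, 10, 6, 5, 8, 9, 7]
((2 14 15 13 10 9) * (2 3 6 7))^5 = ((2 14 15 13 10 9 3 6 7))^5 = (2 9 14 3 15 6 13 7 10)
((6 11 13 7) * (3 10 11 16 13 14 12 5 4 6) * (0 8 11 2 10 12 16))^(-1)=(0 6 4 5 12 3 7 13 16 14 11 8)(2 10)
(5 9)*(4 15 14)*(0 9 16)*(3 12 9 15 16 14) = [15, 1, 2, 12, 16, 14, 6, 7, 8, 5, 10, 11, 9, 13, 4, 3, 0] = (0 15 3 12 9 5 14 4 16)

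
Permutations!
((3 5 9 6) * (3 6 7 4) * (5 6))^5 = (3 4 7 9 5 6)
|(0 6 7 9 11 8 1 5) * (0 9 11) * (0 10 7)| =|(0 6)(1 5 9 10 7 11 8)| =14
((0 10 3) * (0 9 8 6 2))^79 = (0 3 8 2 10 9 6)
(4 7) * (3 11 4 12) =(3 11 4 7 12) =[0, 1, 2, 11, 7, 5, 6, 12, 8, 9, 10, 4, 3]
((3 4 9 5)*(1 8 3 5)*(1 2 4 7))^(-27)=((1 8 3 7)(2 4 9))^(-27)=(9)(1 8 3 7)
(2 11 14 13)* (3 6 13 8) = (2 11 14 8 3 6 13) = [0, 1, 11, 6, 4, 5, 13, 7, 3, 9, 10, 14, 12, 2, 8]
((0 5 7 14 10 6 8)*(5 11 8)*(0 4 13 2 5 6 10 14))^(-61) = (14)(0 4 5 11 13 7 8 2)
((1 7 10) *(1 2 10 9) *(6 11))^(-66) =(11)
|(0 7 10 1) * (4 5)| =4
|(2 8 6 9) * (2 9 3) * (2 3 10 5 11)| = 6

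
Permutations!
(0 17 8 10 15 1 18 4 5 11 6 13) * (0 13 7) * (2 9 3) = (0 17 8 10 15 1 18 4 5 11 6 7)(2 9 3) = [17, 18, 9, 2, 5, 11, 7, 0, 10, 3, 15, 6, 12, 13, 14, 1, 16, 8, 4]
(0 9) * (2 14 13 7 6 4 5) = (0 9)(2 14 13 7 6 4 5) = [9, 1, 14, 3, 5, 2, 4, 6, 8, 0, 10, 11, 12, 7, 13]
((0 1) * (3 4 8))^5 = (0 1)(3 8 4)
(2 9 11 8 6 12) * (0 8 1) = (0 8 6 12 2 9 11 1) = [8, 0, 9, 3, 4, 5, 12, 7, 6, 11, 10, 1, 2]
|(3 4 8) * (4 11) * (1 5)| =|(1 5)(3 11 4 8)| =4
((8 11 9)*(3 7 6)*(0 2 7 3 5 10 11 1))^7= (0 9 5 2 8 10 7 1 11 6)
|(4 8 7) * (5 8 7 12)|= 6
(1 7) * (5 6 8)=(1 7)(5 6 8)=[0, 7, 2, 3, 4, 6, 8, 1, 5]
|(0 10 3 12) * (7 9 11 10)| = 7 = |(0 7 9 11 10 3 12)|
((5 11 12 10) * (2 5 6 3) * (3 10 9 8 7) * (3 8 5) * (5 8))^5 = (2 3)(5 7 8 9 12 11)(6 10)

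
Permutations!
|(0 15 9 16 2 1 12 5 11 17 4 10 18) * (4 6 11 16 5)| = |(0 15 9 5 16 2 1 12 4 10 18)(6 11 17)| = 33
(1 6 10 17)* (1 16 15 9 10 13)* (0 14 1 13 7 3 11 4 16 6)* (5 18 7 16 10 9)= (0 14 1)(3 11 4 10 17 6 16 15 5 18 7)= [14, 0, 2, 11, 10, 18, 16, 3, 8, 9, 17, 4, 12, 13, 1, 5, 15, 6, 7]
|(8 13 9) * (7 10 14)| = 3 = |(7 10 14)(8 13 9)|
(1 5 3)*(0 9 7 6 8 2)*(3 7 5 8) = (0 9 5 7 6 3 1 8 2) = [9, 8, 0, 1, 4, 7, 3, 6, 2, 5]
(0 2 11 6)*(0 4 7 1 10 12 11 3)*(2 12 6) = (0 12 11 2 3)(1 10 6 4 7) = [12, 10, 3, 0, 7, 5, 4, 1, 8, 9, 6, 2, 11]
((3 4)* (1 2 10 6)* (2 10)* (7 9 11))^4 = (1 10 6)(7 9 11)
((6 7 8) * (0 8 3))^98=((0 8 6 7 3))^98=(0 7 8 3 6)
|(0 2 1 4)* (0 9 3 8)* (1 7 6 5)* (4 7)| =12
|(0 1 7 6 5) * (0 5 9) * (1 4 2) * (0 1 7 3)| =8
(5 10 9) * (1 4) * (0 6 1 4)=(0 6 1)(5 10 9)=[6, 0, 2, 3, 4, 10, 1, 7, 8, 5, 9]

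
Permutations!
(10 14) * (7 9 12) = [0, 1, 2, 3, 4, 5, 6, 9, 8, 12, 14, 11, 7, 13, 10] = (7 9 12)(10 14)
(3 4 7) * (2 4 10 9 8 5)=(2 4 7 3 10 9 8 5)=[0, 1, 4, 10, 7, 2, 6, 3, 5, 8, 9]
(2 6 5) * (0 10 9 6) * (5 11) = (0 10 9 6 11 5 2) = [10, 1, 0, 3, 4, 2, 11, 7, 8, 6, 9, 5]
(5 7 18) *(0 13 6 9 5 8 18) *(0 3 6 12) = (0 13 12)(3 6 9 5 7)(8 18) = [13, 1, 2, 6, 4, 7, 9, 3, 18, 5, 10, 11, 0, 12, 14, 15, 16, 17, 8]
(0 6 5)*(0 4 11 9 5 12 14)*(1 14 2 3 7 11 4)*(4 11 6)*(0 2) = (0 4 11 9 5 1 14 2 3 7 6 12) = [4, 14, 3, 7, 11, 1, 12, 6, 8, 5, 10, 9, 0, 13, 2]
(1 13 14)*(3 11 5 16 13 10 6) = [0, 10, 2, 11, 4, 16, 3, 7, 8, 9, 6, 5, 12, 14, 1, 15, 13] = (1 10 6 3 11 5 16 13 14)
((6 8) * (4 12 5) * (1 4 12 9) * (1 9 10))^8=(12)(1 10 4)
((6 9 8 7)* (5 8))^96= (5 8 7 6 9)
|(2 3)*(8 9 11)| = 6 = |(2 3)(8 9 11)|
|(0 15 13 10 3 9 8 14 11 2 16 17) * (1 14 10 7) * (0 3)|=14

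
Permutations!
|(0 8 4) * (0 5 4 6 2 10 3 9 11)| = 8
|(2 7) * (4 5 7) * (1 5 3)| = |(1 5 7 2 4 3)| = 6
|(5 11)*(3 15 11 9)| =5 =|(3 15 11 5 9)|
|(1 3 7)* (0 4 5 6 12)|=15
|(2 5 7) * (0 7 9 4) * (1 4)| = 7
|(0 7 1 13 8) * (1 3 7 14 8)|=6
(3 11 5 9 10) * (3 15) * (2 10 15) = [0, 1, 10, 11, 4, 9, 6, 7, 8, 15, 2, 5, 12, 13, 14, 3] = (2 10)(3 11 5 9 15)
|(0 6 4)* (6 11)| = 4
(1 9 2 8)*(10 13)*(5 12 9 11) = (1 11 5 12 9 2 8)(10 13) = [0, 11, 8, 3, 4, 12, 6, 7, 1, 2, 13, 5, 9, 10]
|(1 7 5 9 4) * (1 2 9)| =3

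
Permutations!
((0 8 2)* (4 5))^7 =(0 8 2)(4 5)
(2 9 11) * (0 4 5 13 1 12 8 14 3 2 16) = (0 4 5 13 1 12 8 14 3 2 9 11 16) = [4, 12, 9, 2, 5, 13, 6, 7, 14, 11, 10, 16, 8, 1, 3, 15, 0]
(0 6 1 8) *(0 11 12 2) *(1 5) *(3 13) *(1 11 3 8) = (0 6 5 11 12 2)(3 13 8) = [6, 1, 0, 13, 4, 11, 5, 7, 3, 9, 10, 12, 2, 8]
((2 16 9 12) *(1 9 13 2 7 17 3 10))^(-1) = (1 10 3 17 7 12 9)(2 13 16)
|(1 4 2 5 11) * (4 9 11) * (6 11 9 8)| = |(1 8 6 11)(2 5 4)| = 12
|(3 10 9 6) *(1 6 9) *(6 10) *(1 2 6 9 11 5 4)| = 9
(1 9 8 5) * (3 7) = (1 9 8 5)(3 7) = [0, 9, 2, 7, 4, 1, 6, 3, 5, 8]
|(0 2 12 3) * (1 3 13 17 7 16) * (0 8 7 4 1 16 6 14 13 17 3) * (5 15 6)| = |(0 2 12 17 4 1)(3 8 7 5 15 6 14 13)| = 24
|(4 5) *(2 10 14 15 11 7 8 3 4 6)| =|(2 10 14 15 11 7 8 3 4 5 6)| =11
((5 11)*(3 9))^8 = (11)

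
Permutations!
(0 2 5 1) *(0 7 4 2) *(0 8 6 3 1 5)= (0 8 6 3 1 7 4 2)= [8, 7, 0, 1, 2, 5, 3, 4, 6]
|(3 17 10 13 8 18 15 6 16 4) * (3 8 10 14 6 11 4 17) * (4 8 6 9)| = 12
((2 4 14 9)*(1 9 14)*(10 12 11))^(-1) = (14)(1 4 2 9)(10 11 12)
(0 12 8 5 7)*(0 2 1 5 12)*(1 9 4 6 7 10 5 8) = (1 8 12)(2 9 4 6 7)(5 10) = [0, 8, 9, 3, 6, 10, 7, 2, 12, 4, 5, 11, 1]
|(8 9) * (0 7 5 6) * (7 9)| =|(0 9 8 7 5 6)| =6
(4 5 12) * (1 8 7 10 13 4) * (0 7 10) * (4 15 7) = (0 4 5 12 1 8 10 13 15 7) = [4, 8, 2, 3, 5, 12, 6, 0, 10, 9, 13, 11, 1, 15, 14, 7]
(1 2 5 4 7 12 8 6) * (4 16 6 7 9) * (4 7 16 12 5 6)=(1 2 6)(4 9 7 5 12 8 16)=[0, 2, 6, 3, 9, 12, 1, 5, 16, 7, 10, 11, 8, 13, 14, 15, 4]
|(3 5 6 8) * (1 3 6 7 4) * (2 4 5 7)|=|(1 3 7 5 2 4)(6 8)|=6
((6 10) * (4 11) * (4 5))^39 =(11)(6 10) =((4 11 5)(6 10))^39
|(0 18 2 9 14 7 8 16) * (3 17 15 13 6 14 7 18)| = 13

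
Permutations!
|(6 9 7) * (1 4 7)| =5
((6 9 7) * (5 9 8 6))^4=((5 9 7)(6 8))^4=(5 9 7)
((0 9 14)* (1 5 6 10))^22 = ((0 9 14)(1 5 6 10))^22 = (0 9 14)(1 6)(5 10)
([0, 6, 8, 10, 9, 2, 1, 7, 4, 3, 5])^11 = [0, 6, 3, 8, 5, 9, 1, 7, 10, 2, 4]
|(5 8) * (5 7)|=|(5 8 7)|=3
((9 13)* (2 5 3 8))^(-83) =((2 5 3 8)(9 13))^(-83) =(2 5 3 8)(9 13)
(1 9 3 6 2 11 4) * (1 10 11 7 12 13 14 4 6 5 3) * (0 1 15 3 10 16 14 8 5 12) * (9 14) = (0 1 14 4 16 9 15 3 12 13 8 5 10 11 6 2 7) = [1, 14, 7, 12, 16, 10, 2, 0, 5, 15, 11, 6, 13, 8, 4, 3, 9]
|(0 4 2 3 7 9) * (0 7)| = 4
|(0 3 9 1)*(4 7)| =4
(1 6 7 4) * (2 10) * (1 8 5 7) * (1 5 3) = (1 6 5 7 4 8 3)(2 10) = [0, 6, 10, 1, 8, 7, 5, 4, 3, 9, 2]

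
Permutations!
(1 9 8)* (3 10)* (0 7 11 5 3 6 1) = (0 7 11 5 3 10 6 1 9 8) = [7, 9, 2, 10, 4, 3, 1, 11, 0, 8, 6, 5]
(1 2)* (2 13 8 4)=(1 13 8 4 2)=[0, 13, 1, 3, 2, 5, 6, 7, 4, 9, 10, 11, 12, 8]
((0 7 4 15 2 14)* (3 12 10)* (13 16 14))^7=(0 14 16 13 2 15 4 7)(3 12 10)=((0 7 4 15 2 13 16 14)(3 12 10))^7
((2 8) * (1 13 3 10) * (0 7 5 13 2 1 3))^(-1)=(0 13 5 7)(1 8 2)(3 10)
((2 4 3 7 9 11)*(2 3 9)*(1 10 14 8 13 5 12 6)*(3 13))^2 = (1 14 3 2 9 13 12)(4 11 5 6 10 8 7)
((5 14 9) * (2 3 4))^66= ((2 3 4)(5 14 9))^66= (14)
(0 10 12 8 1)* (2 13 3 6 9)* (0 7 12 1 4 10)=(1 7 12 8 4 10)(2 13 3 6 9)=[0, 7, 13, 6, 10, 5, 9, 12, 4, 2, 1, 11, 8, 3]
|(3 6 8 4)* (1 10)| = 4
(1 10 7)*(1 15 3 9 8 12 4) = (1 10 7 15 3 9 8 12 4) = [0, 10, 2, 9, 1, 5, 6, 15, 12, 8, 7, 11, 4, 13, 14, 3]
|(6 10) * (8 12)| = |(6 10)(8 12)| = 2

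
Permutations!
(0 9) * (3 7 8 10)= (0 9)(3 7 8 10)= [9, 1, 2, 7, 4, 5, 6, 8, 10, 0, 3]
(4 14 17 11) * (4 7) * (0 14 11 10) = (0 14 17 10)(4 11 7) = [14, 1, 2, 3, 11, 5, 6, 4, 8, 9, 0, 7, 12, 13, 17, 15, 16, 10]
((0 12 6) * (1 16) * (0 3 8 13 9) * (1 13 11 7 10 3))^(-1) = (0 9 13 16 1 6 12)(3 10 7 11 8)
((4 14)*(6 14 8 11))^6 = ((4 8 11 6 14))^6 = (4 8 11 6 14)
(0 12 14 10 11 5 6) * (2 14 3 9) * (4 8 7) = (0 12 3 9 2 14 10 11 5 6)(4 8 7) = [12, 1, 14, 9, 8, 6, 0, 4, 7, 2, 11, 5, 3, 13, 10]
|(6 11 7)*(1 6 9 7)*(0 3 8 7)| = |(0 3 8 7 9)(1 6 11)| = 15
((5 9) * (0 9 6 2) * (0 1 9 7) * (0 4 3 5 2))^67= (0 7 4 3 5 6)(1 9 2)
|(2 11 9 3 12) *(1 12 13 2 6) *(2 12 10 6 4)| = |(1 10 6)(2 11 9 3 13 12 4)| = 21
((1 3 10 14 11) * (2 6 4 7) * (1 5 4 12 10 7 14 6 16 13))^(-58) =((1 3 7 2 16 13)(4 14 11 5)(6 12 10))^(-58) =(1 7 16)(2 13 3)(4 11)(5 14)(6 10 12)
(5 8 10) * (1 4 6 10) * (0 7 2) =(0 7 2)(1 4 6 10 5 8) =[7, 4, 0, 3, 6, 8, 10, 2, 1, 9, 5]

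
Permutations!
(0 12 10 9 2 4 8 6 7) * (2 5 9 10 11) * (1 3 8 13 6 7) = (0 12 11 2 4 13 6 1 3 8 7)(5 9) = [12, 3, 4, 8, 13, 9, 1, 0, 7, 5, 10, 2, 11, 6]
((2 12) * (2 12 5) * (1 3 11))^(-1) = (12)(1 11 3)(2 5)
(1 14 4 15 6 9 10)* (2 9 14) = (1 2 9 10)(4 15 6 14) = [0, 2, 9, 3, 15, 5, 14, 7, 8, 10, 1, 11, 12, 13, 4, 6]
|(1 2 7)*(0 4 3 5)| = 12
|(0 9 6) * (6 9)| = |(9)(0 6)| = 2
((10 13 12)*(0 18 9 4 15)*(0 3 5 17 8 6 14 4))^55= (0 18 9)(3 15 4 14 6 8 17 5)(10 13 12)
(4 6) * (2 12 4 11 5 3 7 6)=(2 12 4)(3 7 6 11 5)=[0, 1, 12, 7, 2, 3, 11, 6, 8, 9, 10, 5, 4]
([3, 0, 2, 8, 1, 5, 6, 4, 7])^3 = [7, 8, 2, 4, 3, 5, 6, 0, 1]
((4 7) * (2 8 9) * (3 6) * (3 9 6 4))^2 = (2 6)(3 7 4)(8 9)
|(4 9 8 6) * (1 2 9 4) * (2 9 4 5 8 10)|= 8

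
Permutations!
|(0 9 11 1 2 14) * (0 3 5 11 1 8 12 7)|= |(0 9 1 2 14 3 5 11 8 12 7)|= 11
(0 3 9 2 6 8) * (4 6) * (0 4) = [3, 1, 0, 9, 6, 5, 8, 7, 4, 2] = (0 3 9 2)(4 6 8)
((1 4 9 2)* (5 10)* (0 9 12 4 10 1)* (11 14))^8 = (14)(0 2 9)(1 5 10)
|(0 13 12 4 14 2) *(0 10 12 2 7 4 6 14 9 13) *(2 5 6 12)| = 14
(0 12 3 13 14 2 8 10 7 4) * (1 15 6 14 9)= (0 12 3 13 9 1 15 6 14 2 8 10 7 4)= [12, 15, 8, 13, 0, 5, 14, 4, 10, 1, 7, 11, 3, 9, 2, 6]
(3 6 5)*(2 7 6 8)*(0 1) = [1, 0, 7, 8, 4, 3, 5, 6, 2] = (0 1)(2 7 6 5 3 8)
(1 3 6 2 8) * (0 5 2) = (0 5 2 8 1 3 6) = [5, 3, 8, 6, 4, 2, 0, 7, 1]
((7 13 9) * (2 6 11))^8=(2 11 6)(7 9 13)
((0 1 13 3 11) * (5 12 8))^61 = (0 1 13 3 11)(5 12 8)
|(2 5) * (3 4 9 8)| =4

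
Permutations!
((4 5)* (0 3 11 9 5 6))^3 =(0 9 6 11 4 3 5)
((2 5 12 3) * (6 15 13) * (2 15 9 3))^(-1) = ((2 5 12)(3 15 13 6 9))^(-1) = (2 12 5)(3 9 6 13 15)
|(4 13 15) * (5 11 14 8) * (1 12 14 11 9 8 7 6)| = 15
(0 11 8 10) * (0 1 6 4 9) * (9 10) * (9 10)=(0 11 8 10 1 6 4 9)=[11, 6, 2, 3, 9, 5, 4, 7, 10, 0, 1, 8]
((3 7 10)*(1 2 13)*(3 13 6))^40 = (1 10 3 2 13 7 6)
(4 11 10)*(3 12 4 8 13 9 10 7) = [0, 1, 2, 12, 11, 5, 6, 3, 13, 10, 8, 7, 4, 9] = (3 12 4 11 7)(8 13 9 10)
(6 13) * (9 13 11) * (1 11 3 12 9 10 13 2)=(1 11 10 13 6 3 12 9 2)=[0, 11, 1, 12, 4, 5, 3, 7, 8, 2, 13, 10, 9, 6]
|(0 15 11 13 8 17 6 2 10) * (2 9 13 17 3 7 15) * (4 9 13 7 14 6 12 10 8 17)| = 10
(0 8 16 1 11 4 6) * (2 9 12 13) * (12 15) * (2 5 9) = (0 8 16 1 11 4 6)(5 9 15 12 13) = [8, 11, 2, 3, 6, 9, 0, 7, 16, 15, 10, 4, 13, 5, 14, 12, 1]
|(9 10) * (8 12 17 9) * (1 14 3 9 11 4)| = |(1 14 3 9 10 8 12 17 11 4)| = 10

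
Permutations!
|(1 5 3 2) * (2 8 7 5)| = 4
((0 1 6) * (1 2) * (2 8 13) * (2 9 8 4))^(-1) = (0 6 1 2 4)(8 9 13)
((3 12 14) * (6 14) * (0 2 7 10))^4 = (14)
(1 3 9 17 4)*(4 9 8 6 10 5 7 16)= (1 3 8 6 10 5 7 16 4)(9 17)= [0, 3, 2, 8, 1, 7, 10, 16, 6, 17, 5, 11, 12, 13, 14, 15, 4, 9]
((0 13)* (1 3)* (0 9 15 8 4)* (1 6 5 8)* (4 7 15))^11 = (0 4 9 13)(1 8 3 7 6 15 5)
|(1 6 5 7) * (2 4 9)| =12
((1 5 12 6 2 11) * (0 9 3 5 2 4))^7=((0 9 3 5 12 6 4)(1 2 11))^7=(12)(1 2 11)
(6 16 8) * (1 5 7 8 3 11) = (1 5 7 8 6 16 3 11) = [0, 5, 2, 11, 4, 7, 16, 8, 6, 9, 10, 1, 12, 13, 14, 15, 3]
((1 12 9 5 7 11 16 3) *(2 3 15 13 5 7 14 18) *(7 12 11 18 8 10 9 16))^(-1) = ((1 11 7 18 2 3)(5 14 8 10 9 12 16 15 13))^(-1) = (1 3 2 18 7 11)(5 13 15 16 12 9 10 8 14)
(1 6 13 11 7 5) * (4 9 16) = (1 6 13 11 7 5)(4 9 16) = [0, 6, 2, 3, 9, 1, 13, 5, 8, 16, 10, 7, 12, 11, 14, 15, 4]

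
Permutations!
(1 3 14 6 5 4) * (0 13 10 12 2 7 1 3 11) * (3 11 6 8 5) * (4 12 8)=(0 13 10 8 5 12 2 7 1 6 3 14 4 11)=[13, 6, 7, 14, 11, 12, 3, 1, 5, 9, 8, 0, 2, 10, 4]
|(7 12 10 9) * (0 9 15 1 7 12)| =7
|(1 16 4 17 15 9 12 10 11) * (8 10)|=10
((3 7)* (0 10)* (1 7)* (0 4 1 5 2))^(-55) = (0 10 4 1 7 3 5 2)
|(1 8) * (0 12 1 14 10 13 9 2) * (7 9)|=10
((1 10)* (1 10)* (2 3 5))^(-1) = (10)(2 5 3)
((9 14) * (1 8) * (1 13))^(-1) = (1 13 8)(9 14)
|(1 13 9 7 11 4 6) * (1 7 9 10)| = 12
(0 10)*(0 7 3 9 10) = (3 9 10 7) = [0, 1, 2, 9, 4, 5, 6, 3, 8, 10, 7]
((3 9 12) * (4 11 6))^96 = ((3 9 12)(4 11 6))^96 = (12)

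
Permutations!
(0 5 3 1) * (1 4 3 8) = (0 5 8 1)(3 4) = [5, 0, 2, 4, 3, 8, 6, 7, 1]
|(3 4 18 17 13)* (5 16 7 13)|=8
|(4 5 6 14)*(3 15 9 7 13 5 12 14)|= 21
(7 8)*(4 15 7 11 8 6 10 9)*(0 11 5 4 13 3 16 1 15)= (0 11 8 5 4)(1 15 7 6 10 9 13 3 16)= [11, 15, 2, 16, 0, 4, 10, 6, 5, 13, 9, 8, 12, 3, 14, 7, 1]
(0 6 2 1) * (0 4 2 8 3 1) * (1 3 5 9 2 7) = (0 6 8 5 9 2)(1 4 7) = [6, 4, 0, 3, 7, 9, 8, 1, 5, 2]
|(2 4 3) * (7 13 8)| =|(2 4 3)(7 13 8)| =3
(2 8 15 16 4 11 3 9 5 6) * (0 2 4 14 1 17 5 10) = (0 2 8 15 16 14 1 17 5 6 4 11 3 9 10) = [2, 17, 8, 9, 11, 6, 4, 7, 15, 10, 0, 3, 12, 13, 1, 16, 14, 5]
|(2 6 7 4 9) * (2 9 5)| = 5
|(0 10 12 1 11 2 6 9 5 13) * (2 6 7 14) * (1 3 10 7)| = 30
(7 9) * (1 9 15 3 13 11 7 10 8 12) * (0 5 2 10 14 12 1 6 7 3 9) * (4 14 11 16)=(0 5 2 10 8 1)(3 13 16 4 14 12 6 7 15 9 11)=[5, 0, 10, 13, 14, 2, 7, 15, 1, 11, 8, 3, 6, 16, 12, 9, 4]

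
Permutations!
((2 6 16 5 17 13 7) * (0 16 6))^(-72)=((0 16 5 17 13 7 2))^(-72)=(0 7 17 16 2 13 5)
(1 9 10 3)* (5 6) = [0, 9, 2, 1, 4, 6, 5, 7, 8, 10, 3] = (1 9 10 3)(5 6)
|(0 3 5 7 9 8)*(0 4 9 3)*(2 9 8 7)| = |(2 9 7 3 5)(4 8)| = 10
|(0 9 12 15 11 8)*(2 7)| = |(0 9 12 15 11 8)(2 7)| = 6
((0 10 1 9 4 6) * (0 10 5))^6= (1 9 4 6 10)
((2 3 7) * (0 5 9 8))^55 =((0 5 9 8)(2 3 7))^55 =(0 8 9 5)(2 3 7)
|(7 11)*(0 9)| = |(0 9)(7 11)| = 2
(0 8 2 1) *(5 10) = (0 8 2 1)(5 10) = [8, 0, 1, 3, 4, 10, 6, 7, 2, 9, 5]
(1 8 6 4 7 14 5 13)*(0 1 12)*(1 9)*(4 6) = (0 9 1 8 4 7 14 5 13 12) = [9, 8, 2, 3, 7, 13, 6, 14, 4, 1, 10, 11, 0, 12, 5]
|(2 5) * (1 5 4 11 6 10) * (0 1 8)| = |(0 1 5 2 4 11 6 10 8)| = 9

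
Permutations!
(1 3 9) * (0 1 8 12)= (0 1 3 9 8 12)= [1, 3, 2, 9, 4, 5, 6, 7, 12, 8, 10, 11, 0]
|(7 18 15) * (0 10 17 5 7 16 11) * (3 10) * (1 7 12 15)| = |(0 3 10 17 5 12 15 16 11)(1 7 18)| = 9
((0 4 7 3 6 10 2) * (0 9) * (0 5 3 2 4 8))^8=((0 8)(2 9 5 3 6 10 4 7))^8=(10)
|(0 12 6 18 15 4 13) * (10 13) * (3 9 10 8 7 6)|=|(0 12 3 9 10 13)(4 8 7 6 18 15)|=6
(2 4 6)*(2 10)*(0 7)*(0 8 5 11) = (0 7 8 5 11)(2 4 6 10) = [7, 1, 4, 3, 6, 11, 10, 8, 5, 9, 2, 0]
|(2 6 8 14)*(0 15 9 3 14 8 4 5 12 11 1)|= 12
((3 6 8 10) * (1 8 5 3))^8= (1 10 8)(3 5 6)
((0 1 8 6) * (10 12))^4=(12)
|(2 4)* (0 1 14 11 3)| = 10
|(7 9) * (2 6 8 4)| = |(2 6 8 4)(7 9)| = 4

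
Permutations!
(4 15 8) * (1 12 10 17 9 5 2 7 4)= [0, 12, 7, 3, 15, 2, 6, 4, 1, 5, 17, 11, 10, 13, 14, 8, 16, 9]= (1 12 10 17 9 5 2 7 4 15 8)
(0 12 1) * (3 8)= (0 12 1)(3 8)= [12, 0, 2, 8, 4, 5, 6, 7, 3, 9, 10, 11, 1]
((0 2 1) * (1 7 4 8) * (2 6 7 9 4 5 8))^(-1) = ((0 6 7 5 8 1)(2 9 4))^(-1) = (0 1 8 5 7 6)(2 4 9)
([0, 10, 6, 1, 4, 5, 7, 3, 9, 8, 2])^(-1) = [0, 3, 10, 7, 4, 5, 2, 6, 9, 8, 1]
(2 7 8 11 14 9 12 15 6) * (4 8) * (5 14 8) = (2 7 4 5 14 9 12 15 6)(8 11) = [0, 1, 7, 3, 5, 14, 2, 4, 11, 12, 10, 8, 15, 13, 9, 6]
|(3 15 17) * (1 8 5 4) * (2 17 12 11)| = 12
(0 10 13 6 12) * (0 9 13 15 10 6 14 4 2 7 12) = (0 6)(2 7 12 9 13 14 4)(10 15) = [6, 1, 7, 3, 2, 5, 0, 12, 8, 13, 15, 11, 9, 14, 4, 10]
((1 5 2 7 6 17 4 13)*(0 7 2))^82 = ((0 7 6 17 4 13 1 5))^82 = (0 6 4 1)(5 7 17 13)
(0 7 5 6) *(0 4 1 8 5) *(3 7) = [3, 8, 2, 7, 1, 6, 4, 0, 5] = (0 3 7)(1 8 5 6 4)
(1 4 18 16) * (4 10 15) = (1 10 15 4 18 16) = [0, 10, 2, 3, 18, 5, 6, 7, 8, 9, 15, 11, 12, 13, 14, 4, 1, 17, 16]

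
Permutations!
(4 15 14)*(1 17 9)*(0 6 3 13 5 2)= (0 6 3 13 5 2)(1 17 9)(4 15 14)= [6, 17, 0, 13, 15, 2, 3, 7, 8, 1, 10, 11, 12, 5, 4, 14, 16, 9]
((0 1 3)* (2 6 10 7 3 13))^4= ((0 1 13 2 6 10 7 3))^4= (0 6)(1 10)(2 3)(7 13)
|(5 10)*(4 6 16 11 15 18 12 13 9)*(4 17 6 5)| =|(4 5 10)(6 16 11 15 18 12 13 9 17)| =9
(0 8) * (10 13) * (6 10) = (0 8)(6 10 13) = [8, 1, 2, 3, 4, 5, 10, 7, 0, 9, 13, 11, 12, 6]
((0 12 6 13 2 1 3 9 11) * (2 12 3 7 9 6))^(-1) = (0 11 9 7 1 2 12 13 6 3)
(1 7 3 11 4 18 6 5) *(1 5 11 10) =(1 7 3 10)(4 18 6 11) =[0, 7, 2, 10, 18, 5, 11, 3, 8, 9, 1, 4, 12, 13, 14, 15, 16, 17, 6]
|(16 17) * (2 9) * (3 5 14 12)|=4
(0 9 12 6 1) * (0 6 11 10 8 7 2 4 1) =[9, 6, 4, 3, 1, 5, 0, 2, 7, 12, 8, 10, 11] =(0 9 12 11 10 8 7 2 4 1 6)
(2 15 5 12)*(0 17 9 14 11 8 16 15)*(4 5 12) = (0 17 9 14 11 8 16 15 12 2)(4 5) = [17, 1, 0, 3, 5, 4, 6, 7, 16, 14, 10, 8, 2, 13, 11, 12, 15, 9]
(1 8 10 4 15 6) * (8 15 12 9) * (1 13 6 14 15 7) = [0, 7, 2, 3, 12, 5, 13, 1, 10, 8, 4, 11, 9, 6, 15, 14] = (1 7)(4 12 9 8 10)(6 13)(14 15)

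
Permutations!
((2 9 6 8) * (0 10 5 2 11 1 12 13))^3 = ((0 10 5 2 9 6 8 11 1 12 13))^3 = (0 2 8 12 10 9 11 13 5 6 1)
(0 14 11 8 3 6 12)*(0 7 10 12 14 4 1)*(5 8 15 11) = [4, 0, 2, 6, 1, 8, 14, 10, 3, 9, 12, 15, 7, 13, 5, 11] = (0 4 1)(3 6 14 5 8)(7 10 12)(11 15)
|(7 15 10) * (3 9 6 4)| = |(3 9 6 4)(7 15 10)| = 12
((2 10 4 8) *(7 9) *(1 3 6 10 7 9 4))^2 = ((1 3 6 10)(2 7 4 8))^2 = (1 6)(2 4)(3 10)(7 8)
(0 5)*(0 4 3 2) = (0 5 4 3 2) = [5, 1, 0, 2, 3, 4]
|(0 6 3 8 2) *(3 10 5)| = 7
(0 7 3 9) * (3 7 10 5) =(0 10 5 3 9) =[10, 1, 2, 9, 4, 3, 6, 7, 8, 0, 5]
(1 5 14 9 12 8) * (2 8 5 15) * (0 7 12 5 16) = [7, 15, 8, 3, 4, 14, 6, 12, 1, 5, 10, 11, 16, 13, 9, 2, 0] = (0 7 12 16)(1 15 2 8)(5 14 9)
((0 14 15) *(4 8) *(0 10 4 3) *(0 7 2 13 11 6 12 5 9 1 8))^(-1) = (0 4 10 15 14)(1 9 5 12 6 11 13 2 7 3 8)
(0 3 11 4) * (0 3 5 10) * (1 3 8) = (0 5 10)(1 3 11 4 8) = [5, 3, 2, 11, 8, 10, 6, 7, 1, 9, 0, 4]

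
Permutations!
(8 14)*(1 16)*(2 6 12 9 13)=(1 16)(2 6 12 9 13)(8 14)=[0, 16, 6, 3, 4, 5, 12, 7, 14, 13, 10, 11, 9, 2, 8, 15, 1]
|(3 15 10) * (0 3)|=4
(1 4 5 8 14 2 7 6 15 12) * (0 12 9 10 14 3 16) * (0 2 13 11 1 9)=(0 12 9 10 14 13 11 1 4 5 8 3 16 2 7 6 15)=[12, 4, 7, 16, 5, 8, 15, 6, 3, 10, 14, 1, 9, 11, 13, 0, 2]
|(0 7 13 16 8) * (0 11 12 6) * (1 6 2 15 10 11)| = 35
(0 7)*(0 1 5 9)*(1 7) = (0 1 5 9) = [1, 5, 2, 3, 4, 9, 6, 7, 8, 0]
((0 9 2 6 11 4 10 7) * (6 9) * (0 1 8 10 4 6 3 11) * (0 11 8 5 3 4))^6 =(11)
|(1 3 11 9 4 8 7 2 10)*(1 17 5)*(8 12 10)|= |(1 3 11 9 4 12 10 17 5)(2 8 7)|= 9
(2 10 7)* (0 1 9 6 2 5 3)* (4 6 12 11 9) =(0 1 4 6 2 10 7 5 3)(9 12 11) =[1, 4, 10, 0, 6, 3, 2, 5, 8, 12, 7, 9, 11]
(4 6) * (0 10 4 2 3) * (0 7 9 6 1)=(0 10 4 1)(2 3 7 9 6)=[10, 0, 3, 7, 1, 5, 2, 9, 8, 6, 4]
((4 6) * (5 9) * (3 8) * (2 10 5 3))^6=((2 10 5 9 3 8)(4 6))^6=(10)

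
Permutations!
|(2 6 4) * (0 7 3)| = |(0 7 3)(2 6 4)| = 3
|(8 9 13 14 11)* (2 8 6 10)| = 8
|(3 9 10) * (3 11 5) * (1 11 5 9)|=6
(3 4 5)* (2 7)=(2 7)(3 4 5)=[0, 1, 7, 4, 5, 3, 6, 2]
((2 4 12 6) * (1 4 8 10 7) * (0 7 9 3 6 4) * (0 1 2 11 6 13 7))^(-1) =(2 7 13 3 9 10 8)(4 12)(6 11)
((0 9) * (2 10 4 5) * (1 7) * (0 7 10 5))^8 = ((0 9 7 1 10 4)(2 5))^8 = (0 7 10)(1 4 9)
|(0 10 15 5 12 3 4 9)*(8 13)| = 8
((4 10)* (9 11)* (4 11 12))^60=(12)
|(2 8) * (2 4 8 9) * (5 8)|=6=|(2 9)(4 5 8)|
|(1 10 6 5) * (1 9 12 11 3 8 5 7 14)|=30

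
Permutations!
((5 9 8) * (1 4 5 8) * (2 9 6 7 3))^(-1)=(1 9 2 3 7 6 5 4)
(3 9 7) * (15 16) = [0, 1, 2, 9, 4, 5, 6, 3, 8, 7, 10, 11, 12, 13, 14, 16, 15] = (3 9 7)(15 16)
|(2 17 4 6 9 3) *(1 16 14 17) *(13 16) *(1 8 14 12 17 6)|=6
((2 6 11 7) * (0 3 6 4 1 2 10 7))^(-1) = (0 11 6 3)(1 4 2)(7 10)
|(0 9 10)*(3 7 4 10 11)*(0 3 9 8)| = 4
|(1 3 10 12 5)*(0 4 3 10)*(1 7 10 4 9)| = |(0 9 1 4 3)(5 7 10 12)| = 20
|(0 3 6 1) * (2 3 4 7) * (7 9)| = 8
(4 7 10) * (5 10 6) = (4 7 6 5 10) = [0, 1, 2, 3, 7, 10, 5, 6, 8, 9, 4]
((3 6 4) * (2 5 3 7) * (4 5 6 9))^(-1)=(2 7 4 9 3 5 6)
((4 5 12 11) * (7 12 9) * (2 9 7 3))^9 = (4 11 12 7 5)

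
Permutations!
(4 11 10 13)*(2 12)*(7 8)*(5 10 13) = (2 12)(4 11 13)(5 10)(7 8) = [0, 1, 12, 3, 11, 10, 6, 8, 7, 9, 5, 13, 2, 4]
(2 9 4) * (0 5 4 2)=[5, 1, 9, 3, 0, 4, 6, 7, 8, 2]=(0 5 4)(2 9)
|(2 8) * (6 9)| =2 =|(2 8)(6 9)|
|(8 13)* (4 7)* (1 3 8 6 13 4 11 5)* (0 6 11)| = 10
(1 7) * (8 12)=(1 7)(8 12)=[0, 7, 2, 3, 4, 5, 6, 1, 12, 9, 10, 11, 8]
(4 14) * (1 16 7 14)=(1 16 7 14 4)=[0, 16, 2, 3, 1, 5, 6, 14, 8, 9, 10, 11, 12, 13, 4, 15, 7]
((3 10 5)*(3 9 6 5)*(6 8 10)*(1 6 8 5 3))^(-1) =((1 6 3 8 10)(5 9))^(-1) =(1 10 8 3 6)(5 9)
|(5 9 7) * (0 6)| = 6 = |(0 6)(5 9 7)|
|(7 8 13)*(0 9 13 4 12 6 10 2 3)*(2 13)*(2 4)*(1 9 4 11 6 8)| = 42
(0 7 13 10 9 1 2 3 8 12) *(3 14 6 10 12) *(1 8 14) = [7, 2, 1, 14, 4, 5, 10, 13, 3, 8, 9, 11, 0, 12, 6] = (0 7 13 12)(1 2)(3 14 6 10 9 8)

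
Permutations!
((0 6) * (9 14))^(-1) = (0 6)(9 14)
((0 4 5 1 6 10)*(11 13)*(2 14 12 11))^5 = (14)(0 10 6 1 5 4)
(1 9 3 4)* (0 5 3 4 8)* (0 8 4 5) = (1 9 5 3 4) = [0, 9, 2, 4, 1, 3, 6, 7, 8, 5]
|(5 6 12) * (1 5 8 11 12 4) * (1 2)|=|(1 5 6 4 2)(8 11 12)|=15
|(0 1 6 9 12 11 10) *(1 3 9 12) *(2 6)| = |(0 3 9 1 2 6 12 11 10)| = 9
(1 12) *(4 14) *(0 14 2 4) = (0 14)(1 12)(2 4) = [14, 12, 4, 3, 2, 5, 6, 7, 8, 9, 10, 11, 1, 13, 0]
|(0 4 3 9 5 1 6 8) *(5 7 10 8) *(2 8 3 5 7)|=|(0 4 5 1 6 7 10 3 9 2 8)|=11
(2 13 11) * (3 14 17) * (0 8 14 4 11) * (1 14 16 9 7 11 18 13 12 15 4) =(0 8 16 9 7 11 2 12 15 4 18 13)(1 14 17 3) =[8, 14, 12, 1, 18, 5, 6, 11, 16, 7, 10, 2, 15, 0, 17, 4, 9, 3, 13]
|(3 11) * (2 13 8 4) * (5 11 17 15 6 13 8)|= 21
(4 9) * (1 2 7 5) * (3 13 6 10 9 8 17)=(1 2 7 5)(3 13 6 10 9 4 8 17)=[0, 2, 7, 13, 8, 1, 10, 5, 17, 4, 9, 11, 12, 6, 14, 15, 16, 3]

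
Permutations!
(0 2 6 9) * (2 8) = [8, 1, 6, 3, 4, 5, 9, 7, 2, 0] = (0 8 2 6 9)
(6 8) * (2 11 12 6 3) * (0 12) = (0 12 6 8 3 2 11) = [12, 1, 11, 2, 4, 5, 8, 7, 3, 9, 10, 0, 6]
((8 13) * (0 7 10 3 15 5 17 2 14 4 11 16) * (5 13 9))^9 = (0 17 3 4 8)(2 15 11 9 7)(5 10 14 13 16)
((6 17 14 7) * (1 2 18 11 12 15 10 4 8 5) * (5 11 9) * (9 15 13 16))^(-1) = ((1 2 18 15 10 4 8 11 12 13 16 9 5)(6 17 14 7))^(-1) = (1 5 9 16 13 12 11 8 4 10 15 18 2)(6 7 14 17)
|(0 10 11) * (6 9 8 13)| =12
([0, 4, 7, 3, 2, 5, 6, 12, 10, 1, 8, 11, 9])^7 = [0, 4, 7, 3, 2, 5, 6, 12, 10, 1, 8, 11, 9]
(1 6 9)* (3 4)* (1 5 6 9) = [0, 9, 2, 4, 3, 6, 1, 7, 8, 5] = (1 9 5 6)(3 4)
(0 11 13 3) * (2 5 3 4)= (0 11 13 4 2 5 3)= [11, 1, 5, 0, 2, 3, 6, 7, 8, 9, 10, 13, 12, 4]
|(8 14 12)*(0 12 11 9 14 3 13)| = 15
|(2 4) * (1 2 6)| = 4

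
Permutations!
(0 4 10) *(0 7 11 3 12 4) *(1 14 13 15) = [0, 14, 2, 12, 10, 5, 6, 11, 8, 9, 7, 3, 4, 15, 13, 1] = (1 14 13 15)(3 12 4 10 7 11)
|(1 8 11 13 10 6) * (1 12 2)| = 8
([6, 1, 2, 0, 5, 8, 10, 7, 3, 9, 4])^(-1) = [3, 1, 2, 8, 10, 4, 0, 7, 5, 9, 6]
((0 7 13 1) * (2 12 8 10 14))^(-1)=((0 7 13 1)(2 12 8 10 14))^(-1)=(0 1 13 7)(2 14 10 8 12)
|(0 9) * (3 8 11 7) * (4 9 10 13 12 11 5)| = |(0 10 13 12 11 7 3 8 5 4 9)| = 11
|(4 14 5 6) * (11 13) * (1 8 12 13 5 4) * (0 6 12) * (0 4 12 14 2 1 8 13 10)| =|(0 6 8 4 2 1 13 11 5 14 12 10)| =12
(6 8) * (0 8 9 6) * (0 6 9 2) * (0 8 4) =[4, 1, 8, 3, 0, 5, 2, 7, 6, 9] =(9)(0 4)(2 8 6)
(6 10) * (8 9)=(6 10)(8 9)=[0, 1, 2, 3, 4, 5, 10, 7, 9, 8, 6]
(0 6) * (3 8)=(0 6)(3 8)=[6, 1, 2, 8, 4, 5, 0, 7, 3]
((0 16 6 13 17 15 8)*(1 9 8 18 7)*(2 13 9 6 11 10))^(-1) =(0 8 9 6 1 7 18 15 17 13 2 10 11 16) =((0 16 11 10 2 13 17 15 18 7 1 6 9 8))^(-1)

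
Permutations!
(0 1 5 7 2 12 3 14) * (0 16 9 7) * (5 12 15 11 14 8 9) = [1, 12, 15, 8, 4, 0, 6, 2, 9, 7, 10, 14, 3, 13, 16, 11, 5] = (0 1 12 3 8 9 7 2 15 11 14 16 5)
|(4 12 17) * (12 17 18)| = |(4 17)(12 18)| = 2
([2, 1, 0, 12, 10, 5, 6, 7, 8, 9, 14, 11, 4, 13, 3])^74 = (3 14 10 4 12)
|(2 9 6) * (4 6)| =4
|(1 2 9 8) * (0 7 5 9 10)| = |(0 7 5 9 8 1 2 10)| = 8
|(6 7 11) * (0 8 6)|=|(0 8 6 7 11)|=5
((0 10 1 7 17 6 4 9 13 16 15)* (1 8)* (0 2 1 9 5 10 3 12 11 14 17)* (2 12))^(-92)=(0 1 3 7 2)(4 6 17 14 11 12 15 16 13 9 8 10 5)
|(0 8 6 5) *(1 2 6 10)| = |(0 8 10 1 2 6 5)| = 7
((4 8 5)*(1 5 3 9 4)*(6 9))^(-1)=(1 5)(3 8 4 9 6)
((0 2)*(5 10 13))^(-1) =(0 2)(5 13 10)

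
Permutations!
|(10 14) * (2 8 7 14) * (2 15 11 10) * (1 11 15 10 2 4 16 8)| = |(1 11 2)(4 16 8 7 14)| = 15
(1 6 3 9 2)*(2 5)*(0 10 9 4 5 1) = (0 10 9 1 6 3 4 5 2) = [10, 6, 0, 4, 5, 2, 3, 7, 8, 1, 9]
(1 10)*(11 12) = (1 10)(11 12) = [0, 10, 2, 3, 4, 5, 6, 7, 8, 9, 1, 12, 11]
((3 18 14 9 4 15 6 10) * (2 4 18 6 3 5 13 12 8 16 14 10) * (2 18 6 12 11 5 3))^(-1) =(2 15 4)(3 10 18 6 9 14 16 8 12)(5 11 13)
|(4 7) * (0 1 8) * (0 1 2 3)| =6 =|(0 2 3)(1 8)(4 7)|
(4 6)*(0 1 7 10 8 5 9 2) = [1, 7, 0, 3, 6, 9, 4, 10, 5, 2, 8] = (0 1 7 10 8 5 9 2)(4 6)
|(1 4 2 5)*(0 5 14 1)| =4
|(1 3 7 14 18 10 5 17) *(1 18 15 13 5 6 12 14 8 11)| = 45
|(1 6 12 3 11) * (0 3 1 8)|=|(0 3 11 8)(1 6 12)|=12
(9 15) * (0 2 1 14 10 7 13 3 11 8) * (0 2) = [0, 14, 1, 11, 4, 5, 6, 13, 2, 15, 7, 8, 12, 3, 10, 9] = (1 14 10 7 13 3 11 8 2)(9 15)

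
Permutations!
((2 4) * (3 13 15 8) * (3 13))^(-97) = (2 4)(8 15 13)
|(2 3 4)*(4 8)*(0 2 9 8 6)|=12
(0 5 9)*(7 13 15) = (0 5 9)(7 13 15) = [5, 1, 2, 3, 4, 9, 6, 13, 8, 0, 10, 11, 12, 15, 14, 7]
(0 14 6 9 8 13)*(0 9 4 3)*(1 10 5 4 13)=(0 14 6 13 9 8 1 10 5 4 3)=[14, 10, 2, 0, 3, 4, 13, 7, 1, 8, 5, 11, 12, 9, 6]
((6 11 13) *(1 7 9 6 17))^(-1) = ((1 7 9 6 11 13 17))^(-1) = (1 17 13 11 6 9 7)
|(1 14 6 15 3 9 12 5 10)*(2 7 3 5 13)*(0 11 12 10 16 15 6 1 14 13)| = |(0 11 12)(1 13 2 7 3 9 10 14)(5 16 15)| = 24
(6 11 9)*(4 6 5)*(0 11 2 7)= (0 11 9 5 4 6 2 7)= [11, 1, 7, 3, 6, 4, 2, 0, 8, 5, 10, 9]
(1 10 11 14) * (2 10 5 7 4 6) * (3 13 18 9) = [0, 5, 10, 13, 6, 7, 2, 4, 8, 3, 11, 14, 12, 18, 1, 15, 16, 17, 9] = (1 5 7 4 6 2 10 11 14)(3 13 18 9)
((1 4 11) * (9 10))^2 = (1 11 4)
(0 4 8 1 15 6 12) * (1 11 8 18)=(0 4 18 1 15 6 12)(8 11)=[4, 15, 2, 3, 18, 5, 12, 7, 11, 9, 10, 8, 0, 13, 14, 6, 16, 17, 1]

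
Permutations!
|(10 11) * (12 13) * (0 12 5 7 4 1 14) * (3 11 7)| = 11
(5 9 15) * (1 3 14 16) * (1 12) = (1 3 14 16 12)(5 9 15) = [0, 3, 2, 14, 4, 9, 6, 7, 8, 15, 10, 11, 1, 13, 16, 5, 12]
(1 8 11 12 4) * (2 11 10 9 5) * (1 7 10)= [0, 8, 11, 3, 7, 2, 6, 10, 1, 5, 9, 12, 4]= (1 8)(2 11 12 4 7 10 9 5)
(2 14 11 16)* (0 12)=(0 12)(2 14 11 16)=[12, 1, 14, 3, 4, 5, 6, 7, 8, 9, 10, 16, 0, 13, 11, 15, 2]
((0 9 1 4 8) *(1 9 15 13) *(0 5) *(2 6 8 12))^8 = (0 8 2 4 13)(1 15 5 6 12)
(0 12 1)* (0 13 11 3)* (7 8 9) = (0 12 1 13 11 3)(7 8 9) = [12, 13, 2, 0, 4, 5, 6, 8, 9, 7, 10, 3, 1, 11]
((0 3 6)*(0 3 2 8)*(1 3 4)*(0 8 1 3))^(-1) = ((8)(0 2 1)(3 6 4))^(-1) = (8)(0 1 2)(3 4 6)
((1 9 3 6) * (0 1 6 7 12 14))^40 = (0 12 3 1 14 7 9)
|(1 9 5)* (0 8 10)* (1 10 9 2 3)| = |(0 8 9 5 10)(1 2 3)| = 15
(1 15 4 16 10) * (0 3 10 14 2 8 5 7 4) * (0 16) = (0 3 10 1 15 16 14 2 8 5 7 4) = [3, 15, 8, 10, 0, 7, 6, 4, 5, 9, 1, 11, 12, 13, 2, 16, 14]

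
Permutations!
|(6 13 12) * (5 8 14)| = 3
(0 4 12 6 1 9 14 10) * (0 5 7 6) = (0 4 12)(1 9 14 10 5 7 6) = [4, 9, 2, 3, 12, 7, 1, 6, 8, 14, 5, 11, 0, 13, 10]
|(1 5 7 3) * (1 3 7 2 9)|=|(1 5 2 9)|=4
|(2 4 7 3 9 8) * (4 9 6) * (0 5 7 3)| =3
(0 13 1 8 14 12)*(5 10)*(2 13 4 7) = (0 4 7 2 13 1 8 14 12)(5 10) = [4, 8, 13, 3, 7, 10, 6, 2, 14, 9, 5, 11, 0, 1, 12]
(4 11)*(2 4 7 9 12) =(2 4 11 7 9 12) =[0, 1, 4, 3, 11, 5, 6, 9, 8, 12, 10, 7, 2]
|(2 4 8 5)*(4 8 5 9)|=|(2 8 9 4 5)|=5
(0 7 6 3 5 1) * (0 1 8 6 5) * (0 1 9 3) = (0 7 5 8 6)(1 9 3) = [7, 9, 2, 1, 4, 8, 0, 5, 6, 3]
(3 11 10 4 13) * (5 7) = (3 11 10 4 13)(5 7) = [0, 1, 2, 11, 13, 7, 6, 5, 8, 9, 4, 10, 12, 3]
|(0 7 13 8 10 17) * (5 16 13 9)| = 9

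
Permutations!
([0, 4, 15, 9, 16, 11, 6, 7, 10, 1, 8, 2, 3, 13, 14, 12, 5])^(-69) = [0, 4, 15, 9, 16, 11, 6, 7, 10, 1, 8, 2, 3, 13, 14, 12, 5]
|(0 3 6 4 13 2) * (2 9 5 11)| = 9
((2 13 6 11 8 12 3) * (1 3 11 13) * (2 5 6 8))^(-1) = (1 2 11 12 8 13 6 5 3)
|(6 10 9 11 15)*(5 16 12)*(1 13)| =30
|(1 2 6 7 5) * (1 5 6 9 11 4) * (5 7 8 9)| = 9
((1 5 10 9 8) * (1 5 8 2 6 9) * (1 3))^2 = ((1 8 5 10 3)(2 6 9))^2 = (1 5 3 8 10)(2 9 6)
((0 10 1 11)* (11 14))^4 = (0 11 14 1 10)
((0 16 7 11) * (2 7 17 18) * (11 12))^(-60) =(0 2)(7 16)(11 18)(12 17)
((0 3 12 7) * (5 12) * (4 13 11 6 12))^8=(0 7 12 6 11 13 4 5 3)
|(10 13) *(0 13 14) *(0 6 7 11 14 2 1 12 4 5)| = 8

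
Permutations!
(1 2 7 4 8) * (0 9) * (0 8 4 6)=(0 9 8 1 2 7 6)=[9, 2, 7, 3, 4, 5, 0, 6, 1, 8]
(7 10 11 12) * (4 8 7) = (4 8 7 10 11 12) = [0, 1, 2, 3, 8, 5, 6, 10, 7, 9, 11, 12, 4]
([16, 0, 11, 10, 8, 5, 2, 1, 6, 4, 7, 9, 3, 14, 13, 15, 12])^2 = (0 12 10 1 16 3 7)(2 9 8)(4 6 11)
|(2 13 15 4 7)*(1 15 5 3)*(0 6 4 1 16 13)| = |(0 6 4 7 2)(1 15)(3 16 13 5)| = 20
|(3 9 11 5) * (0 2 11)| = 6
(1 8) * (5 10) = (1 8)(5 10) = [0, 8, 2, 3, 4, 10, 6, 7, 1, 9, 5]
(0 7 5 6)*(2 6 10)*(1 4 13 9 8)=(0 7 5 10 2 6)(1 4 13 9 8)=[7, 4, 6, 3, 13, 10, 0, 5, 1, 8, 2, 11, 12, 9]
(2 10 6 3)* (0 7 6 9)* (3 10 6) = (0 7 3 2 6 10 9) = [7, 1, 6, 2, 4, 5, 10, 3, 8, 0, 9]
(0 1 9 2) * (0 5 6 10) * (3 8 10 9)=(0 1 3 8 10)(2 5 6 9)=[1, 3, 5, 8, 4, 6, 9, 7, 10, 2, 0]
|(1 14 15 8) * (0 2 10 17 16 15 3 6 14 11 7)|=30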